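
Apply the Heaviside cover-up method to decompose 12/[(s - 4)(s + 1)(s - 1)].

Cover (s - 4), s=4: α = 12/[(4 + 1)(4 - 1)] = 4/5. Cover (s + 1), s=-1: β = 12/[(-1 - 4)(-1 - 1)] = 6/5. Cover (s - 1), s=1: γ = 12/[(1 - 4)(1 + 1)] = -2.
Result: (4/5)/(s - 4) + (6/5)/(s + 1) - 2/(s - 1)


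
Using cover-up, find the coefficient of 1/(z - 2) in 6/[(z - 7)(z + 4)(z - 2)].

Cover (z - 2), set z=2: 6/[(2 - 7)(2 + 4)] = -1/5


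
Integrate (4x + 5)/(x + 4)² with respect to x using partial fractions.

Decompose: α = 4, β = 4·(-4) + 5 = -11, so (4x + 5)/(x + 4)² = 4/(x + 4) - 11/(x + 4)². Integrate: ∫ α/(x + 4) dx = 4 ln|(x + 4)|; ∫ β/(x + 4)² dx = 11/(x + 4). Sum: 4 ln|(x + 4)| + 11/(x + 4) + C


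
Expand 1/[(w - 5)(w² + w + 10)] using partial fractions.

Cover-up at w = 5: A = 1/(5² + 1·5 + 10) = 1/40. Then B = -A = -1/40, C = -A·(1 + 5) = -3/20
Result: (1/40)/(w - 5) - ((1/40)w + 3/20)/(w² + w + 10)


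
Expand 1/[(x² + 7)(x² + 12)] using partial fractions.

Coefficient matching gives P = R = 0, Q = 1/(12-7) = 1/5, S = -Q = -1/5
Result: (1/5)/(x² + 7) - (1/5)/(x² + 12)


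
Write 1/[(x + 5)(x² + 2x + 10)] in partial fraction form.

Cover-up at x = -5: A = 1/((-5)² + 2·(-5) + 10) = 1/25. Then B = -A = -1/25, C = -A·(2 - 5) = 3/25
Result: (1/25)/(x + 5) - ((1/25)x - 3/25)/(x² + 2x + 10)


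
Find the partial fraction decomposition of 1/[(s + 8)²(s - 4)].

Cover-up at s=4: R = 1/(4 + 8)² = 1/144. Cover-up at s=-8: Q = 1/(-8 - 4) = -1/12. Comparing s² coeff: P = -R = -1/144
Result: (-1/144)/(s + 8) - (1/12)/(s + 8)² + (1/144)/(s - 4)


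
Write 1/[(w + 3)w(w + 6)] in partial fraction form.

Using cover-up method: α = -1/9, β = 1/18, γ = 1/18
Result: (-1/9)/(w + 3) + (1/18)/w + (1/18)/(w + 6)


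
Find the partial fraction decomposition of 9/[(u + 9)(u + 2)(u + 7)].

Using cover-up method: A = 9/14, B = 9/35, C = -9/10
Result: (9/14)/(u + 9) + (9/35)/(u + 2) - (9/10)/(u + 7)


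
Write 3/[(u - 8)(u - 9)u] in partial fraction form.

Using cover-up method: α = -3/8, β = 1/3, γ = 1/24
Result: (-3/8)/(u - 8) + (1/3)/(u - 9) + (1/24)/u


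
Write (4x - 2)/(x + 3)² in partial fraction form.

(4x - 2) = α(x + 3) + β. At x = -3: β = 4·(-3) - 2 = -14. Coeff of x: α = 4
Result: 4/(x + 3) - 14/(x + 3)²


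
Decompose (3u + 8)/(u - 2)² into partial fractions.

(3u + 8) = α(u - 2) + β. At u = 2: β = 3·2 + 8 = 14. Coeff of u: α = 3
Result: 3/(u - 2) + 14/(u - 2)²


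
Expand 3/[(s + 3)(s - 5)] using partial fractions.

3/(s + 3)(s - 5) = P/(s + 3) + Q/(s - 5). P = 3/(-3 - 5) = -3/8, Q = 3/(5 + 3) = 3/8
Result: (-3/8)/(s + 3) + (3/8)/(s - 5)


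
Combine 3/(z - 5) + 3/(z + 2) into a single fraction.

Common denominator (z - 5)(z + 2). Numerator: 3(z + 2) + 3(z - 5) = (3z + 6) + (3z - 15) = 6z - 9
Result: (6z - 9)/[(z - 5)(z + 2)]


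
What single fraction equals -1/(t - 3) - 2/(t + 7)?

Common denominator (t - 3)(t + 7). Numerator: -1(t + 7) - 2(t - 3) = (-t - 7) - (2t - 6) = -3t - 1
Result: (-3t - 1)/[(t - 3)(t + 7)]


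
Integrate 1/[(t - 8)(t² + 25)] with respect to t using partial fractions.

Cover-up at t=8: α = 1/(8²+25) = 1/89. Coeff matching: β = -1/89, γ = -8/89. Decomposition: (1/89)/(t - 8) - ((1/89)t + 8/89)/(t² + 25). Integrate: linear → ln, quadratic → (1/2)ln + arctan: (1/89) ln|(t - 8)| - (1/178) ln(t² + 25) - (8/445) arctan(t/5) + C


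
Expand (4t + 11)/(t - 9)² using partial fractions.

(4t + 11) = α(t - 9) + β. At t = 9: β = 4·9 + 11 = 47. Coeff of t: α = 4
Result: 4/(t - 9) + 47/(t - 9)²


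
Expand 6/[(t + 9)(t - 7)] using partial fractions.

6/(t + 9)(t - 7) = A/(t + 9) + B/(t - 7). A = 6/(-9 - 7) = -3/8, B = 6/(7 + 9) = 3/8
Result: (-3/8)/(t + 9) + (3/8)/(t - 7)


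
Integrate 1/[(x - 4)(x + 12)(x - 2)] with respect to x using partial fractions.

Cover-up: α = 1/32, β = 1/224, γ = -1/28. Decomposition: (1/32)/(x - 4) + (1/224)/(x + 12) - (1/28)/(x - 2). Integrate each term: (1/32) ln|(x - 4)| + (1/224) ln|(x + 12)| - (1/28) ln|(x - 2)| + C


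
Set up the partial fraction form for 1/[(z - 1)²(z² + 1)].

Repeated linear + quadratic: α/(z - 1) + β/(z - 1)² + (γz + δ)/(z² + 1)


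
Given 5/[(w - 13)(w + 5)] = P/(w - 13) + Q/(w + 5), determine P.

Cover-up at w = 13: P = 5/(13 + 5) = 5/18


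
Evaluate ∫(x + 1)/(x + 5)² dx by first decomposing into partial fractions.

Decompose: P = 1, Q = 1·(-5) + 1 = -4, so (x + 1)/(x + 5)² = 1/(x + 5) - 4/(x + 5)². Integrate: ∫ P/(x + 5) dx = ln|(x + 5)|; ∫ Q/(x + 5)² dx = 4/(x + 5). Sum: ln|(x + 5)| + 4/(x + 5) + C


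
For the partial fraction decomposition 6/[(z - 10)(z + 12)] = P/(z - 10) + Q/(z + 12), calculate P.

Cover-up at z = 10: P = 6/(10 + 12) = 6/22 = 3/11


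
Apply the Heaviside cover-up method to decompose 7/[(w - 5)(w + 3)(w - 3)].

Cover (w - 5), w=5: α = 7/[(5 + 3)(5 - 3)] = 7/16. Cover (w + 3), w=-3: β = 7/[(-3 - 5)(-3 - 3)] = 7/48. Cover (w - 3), w=3: γ = 7/[(3 - 5)(3 + 3)] = -7/12.
Result: (7/16)/(w - 5) + (7/48)/(w + 3) - (7/12)/(w - 3)


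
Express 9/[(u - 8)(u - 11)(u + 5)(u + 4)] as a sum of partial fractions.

Using Heaviside cover-up: (-1/52)/(u - 8) + (1/80)/(u - 11) - (9/208)/(u + 5) + (1/20)/(u + 4)


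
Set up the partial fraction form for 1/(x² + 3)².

Repeated quadratic factor: (Px + Q)/(x² + 3) + (Rx + S)/(x² + 3)²


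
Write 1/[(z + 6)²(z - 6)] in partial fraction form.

Cover-up at z=6: R = 1/(6 + 6)² = 1/144. Cover-up at z=-6: Q = 1/(-6 - 6) = -1/12. Comparing z² coeff: P = -R = -1/144
Result: (-1/144)/(z + 6) - (1/12)/(z + 6)² + (1/144)/(z - 6)


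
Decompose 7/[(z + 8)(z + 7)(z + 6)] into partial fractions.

Using cover-up method: P = 7/2, Q = -7, R = 7/2
Result: (7/2)/(z + 8) - 7/(z + 7) + (7/2)/(z + 6)


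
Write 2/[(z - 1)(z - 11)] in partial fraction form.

2/(z - 1)(z - 11) = P/(z - 1) + Q/(z - 11). P = 2/(1 - 11) = -1/5, Q = 2/(11 - 1) = 1/5
Result: (-1/5)/(z - 1) + (1/5)/(z - 11)


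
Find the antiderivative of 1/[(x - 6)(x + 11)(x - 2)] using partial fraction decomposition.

Cover-up: α = 1/68, β = 1/221, γ = -1/52. Decomposition: (1/68)/(x - 6) + (1/221)/(x + 11) - (1/52)/(x - 2). Integrate each term: (1/68) ln|(x - 6)| + (1/221) ln|(x + 11)| - (1/52) ln|(x - 2)| + C


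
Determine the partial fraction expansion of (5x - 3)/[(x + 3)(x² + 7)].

At x=-3: A = (5·(-3) - 3)/((-3)² + 7) = -9/8. B = -A = 9/8, C = 5 - (-3)·A = 13/8
Result: (-9/8)/(x + 3) + ((9/8)x + 13/8)/(x² + 7)


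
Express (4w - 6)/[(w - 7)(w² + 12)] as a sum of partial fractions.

At w=7: α = (4·7 - 6)/(7² + 12) = 22/61. β = -α = -22/61, γ = 4 - 7·α = 90/61
Result: (22/61)/(w - 7) - ((22/61)w - 90/61)/(w² + 12)


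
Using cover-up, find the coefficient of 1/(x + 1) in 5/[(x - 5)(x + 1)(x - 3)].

Cover (x + 1), set x=-1: 5/[(-1 - 5)(-1 - 3)] = 5/24


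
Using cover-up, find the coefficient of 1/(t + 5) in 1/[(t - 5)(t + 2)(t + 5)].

Cover (t + 5), set t=-5: 1/[(-5 - 5)(-5 + 2)] = 1/30


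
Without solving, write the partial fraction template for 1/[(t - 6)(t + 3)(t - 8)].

Three distinct linear factors: P/(t - 6) + Q/(t + 3) + R/(t - 8)


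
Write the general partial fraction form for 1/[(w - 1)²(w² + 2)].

Repeated linear + quadratic: P/(w - 1) + Q/(w - 1)² + (Rw + S)/(w² + 2)


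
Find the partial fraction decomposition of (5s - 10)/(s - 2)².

(5s - 10) = A(s - 2) + B. At s = 2: B = 5·2 - 10 = 0. Coeff of s: A = 5
Result: 5/(s - 2)


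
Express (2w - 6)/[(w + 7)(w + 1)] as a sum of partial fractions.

At w=-7: α = (2·(-7) - 6)/(-7 + 1) = 10/3. At w=-1: β = (2·(-1) - 6)/(-1 + 7) = -4/3
Result: (10/3)/(w + 7) - (4/3)/(w + 1)


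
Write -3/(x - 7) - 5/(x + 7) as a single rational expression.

Common denominator (x - 7)(x + 7). Numerator: -3(x + 7) - 5(x - 7) = (-3x - 21) - (5x - 35) = -8x + 14
Result: (-8x + 14)/[(x - 7)(x + 7)]


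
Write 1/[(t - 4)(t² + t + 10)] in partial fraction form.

Cover-up at t = 4: α = 1/(4² + 1·4 + 10) = 1/30. Then β = -α = -1/30, γ = -α·(1 + 4) = -1/6
Result: (1/30)/(t - 4) - ((1/30)t + 1/6)/(t² + t + 10)


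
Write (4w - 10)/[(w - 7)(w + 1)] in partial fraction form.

At w=7: P = (4·7 - 10)/(7 + 1) = 9/4. At w=-1: Q = (4·(-1) - 10)/(-1 - 7) = 7/4
Result: (9/4)/(w - 7) + (7/4)/(w + 1)


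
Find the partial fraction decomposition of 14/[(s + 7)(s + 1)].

14/(s + 7)(s + 1) = α/(s + 7) + β/(s + 1). α = 14/(-7 + 1) = -7/3, β = 14/(-1 + 7) = 7/3
Result: (-7/3)/(s + 7) + (7/3)/(s + 1)


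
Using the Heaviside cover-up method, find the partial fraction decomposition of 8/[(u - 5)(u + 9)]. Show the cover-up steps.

Cover (u - 5): set u=5, get A = 8/(5 + 9) = 4/7. Cover (u + 9): set u=-9, get B = 8/(-9 - 5) = -4/7.
Result: (4/7)/(u - 5) - (4/7)/(u + 9)


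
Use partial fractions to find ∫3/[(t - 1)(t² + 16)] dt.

Cover-up at t=1: α = 3/(1²+16) = 3/17. Coeff matching: β = -3/17, γ = -3/17. Decomposition: (3/17)/(t - 1) - ((3/17)t + 3/17)/(t² + 16). Integrate: linear → ln, quadratic → (1/2)ln + arctan: (3/17) ln|(t - 1)| - (3/34) ln(t² + 16) - (3/68) arctan(t/4) + C


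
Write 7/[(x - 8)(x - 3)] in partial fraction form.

7/(x - 8)(x - 3) = A/(x - 8) + B/(x - 3). A = 7/(8 - 3) = 7/5, B = 7/(3 - 8) = -7/5
Result: (7/5)/(x - 8) - (7/5)/(x - 3)


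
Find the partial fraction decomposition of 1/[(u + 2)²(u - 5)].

Cover-up at u=5: C = 1/(5 + 2)² = 1/49. Cover-up at u=-2: B = 1/(-2 - 5) = -1/7. Comparing u² coeff: A = -C = -1/49
Result: (-1/49)/(u + 2) - (1/7)/(u + 2)² + (1/49)/(u - 5)


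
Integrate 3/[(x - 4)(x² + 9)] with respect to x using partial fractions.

Cover-up at x=4: α = 3/(4²+9) = 3/25. Coeff matching: β = -3/25, γ = -12/25. Decomposition: (3/25)/(x - 4) - ((3/25)x + 12/25)/(x² + 9). Integrate: linear → ln, quadratic → (1/2)ln + arctan: (3/25) ln|(x - 4)| - (3/50) ln(x² + 9) - (4/25) arctan(x/3) + C


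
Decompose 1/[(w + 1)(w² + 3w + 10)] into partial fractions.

Cover-up at w = -1: P = 1/((-1)² + 3·(-1) + 10) = 1/8. Then Q = -P = -1/8, R = -P·(3 - 1) = -1/4
Result: (1/8)/(w + 1) - ((1/8)w + 1/4)/(w² + 3w + 10)


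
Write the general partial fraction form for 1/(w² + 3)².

Repeated quadratic factor: (αw + β)/(w² + 3) + (γw + δ)/(w² + 3)²


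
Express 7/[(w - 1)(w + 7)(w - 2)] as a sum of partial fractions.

Using cover-up method: P = -7/8, Q = 7/72, R = 7/9
Result: (-7/8)/(w - 1) + (7/72)/(w + 7) + (7/9)/(w - 2)


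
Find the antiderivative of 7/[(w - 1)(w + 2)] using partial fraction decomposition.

Decompose: 7/[(w - 1)(w + 2)] = (7/3)/(w - 1) - (7/3)/(w + 2). Integrate each term: (7/3) ln|(w - 1)| - (7/3) ln|(w + 2)| + C


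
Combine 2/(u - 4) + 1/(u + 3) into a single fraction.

Common denominator (u - 4)(u + 3). Numerator: 2(u + 3) + 1(u - 4) = (2u + 6) + (u - 4) = 3u + 2
Result: (3u + 2)/[(u - 4)(u + 3)]


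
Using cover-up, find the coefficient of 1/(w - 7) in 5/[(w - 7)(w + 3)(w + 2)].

Cover (w - 7), set w=7: 5/[(7 + 3)(7 + 2)] = 1/18


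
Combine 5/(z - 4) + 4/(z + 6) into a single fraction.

Common denominator (z - 4)(z + 6). Numerator: 5(z + 6) + 4(z - 4) = (5z + 30) + (4z - 16) = 9z + 14
Result: (9z + 14)/[(z - 4)(z + 6)]


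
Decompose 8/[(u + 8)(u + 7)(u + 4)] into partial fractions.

Using cover-up method: A = 2, B = -8/3, C = 2/3
Result: 2/(u + 8) - (8/3)/(u + 7) + (2/3)/(u + 4)


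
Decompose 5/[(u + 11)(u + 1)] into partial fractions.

5/(u + 11)(u + 1) = P/(u + 11) + Q/(u + 1). P = 5/(-11 + 1) = -1/2, Q = 5/(-1 + 11) = 1/2
Result: (-1/2)/(u + 11) + (1/2)/(u + 1)


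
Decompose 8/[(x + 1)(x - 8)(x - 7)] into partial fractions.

Using cover-up method: A = 1/9, B = 8/9, C = -1
Result: (1/9)/(x + 1) + (8/9)/(x - 8) - 1/(x - 7)


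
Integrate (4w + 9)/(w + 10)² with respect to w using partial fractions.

Decompose: α = 4, β = 4·(-10) + 9 = -31, so (4w + 9)/(w + 10)² = 4/(w + 10) - 31/(w + 10)². Integrate: ∫ α/(w + 10) dw = 4 ln|(w + 10)|; ∫ β/(w + 10)² dw = 31/(w + 10). Sum: 4 ln|(w + 10)| + 31/(w + 10) + C


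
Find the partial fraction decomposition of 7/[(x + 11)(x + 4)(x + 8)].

Using cover-up method: A = 1/3, B = 1/4, C = -7/12
Result: (1/3)/(x + 11) + (1/4)/(x + 4) - (7/12)/(x + 8)


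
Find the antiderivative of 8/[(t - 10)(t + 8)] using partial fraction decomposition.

Decompose: 8/[(t - 10)(t + 8)] = (4/9)/(t - 10) - (4/9)/(t + 8). Integrate each term: (4/9) ln|(t - 10)| - (4/9) ln|(t + 8)| + C


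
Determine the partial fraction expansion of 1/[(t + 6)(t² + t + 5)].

Cover-up at t = -6: A = 1/((-6)² + 1·(-6) + 5) = 1/35. Then B = -A = -1/35, C = -A·(1 - 6) = 1/7
Result: (1/35)/(t + 6) - ((1/35)t - 1/7)/(t² + t + 5)


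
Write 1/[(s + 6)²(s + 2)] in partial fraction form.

Cover-up at s=-2: C = 1/(-2 + 6)² = 1/16. Cover-up at s=-6: B = 1/(-6 + 2) = -1/4. Comparing s² coeff: A = -C = -1/16
Result: (-1/16)/(s + 6) - (1/4)/(s + 6)² + (1/16)/(s + 2)


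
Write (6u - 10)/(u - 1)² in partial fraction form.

(6u - 10) = A(u - 1) + B. At u = 1: B = 6·1 - 10 = -4. Coeff of u: A = 6
Result: 6/(u - 1) - 4/(u - 1)²


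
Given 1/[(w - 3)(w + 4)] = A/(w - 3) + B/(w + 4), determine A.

Cover-up at w = 3: A = 1/(3 + 4) = 1/7


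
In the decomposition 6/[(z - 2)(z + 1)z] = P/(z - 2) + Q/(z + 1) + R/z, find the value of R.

Cover-up at z = 0: R = 6/[(0 - 2)(0 + 1)] = 6/[(-2)(1)] = -6/2 = -3


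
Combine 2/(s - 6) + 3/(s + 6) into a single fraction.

Common denominator (s - 6)(s + 6). Numerator: 2(s + 6) + 3(s - 6) = (2s + 12) + (3s - 18) = 5s - 6
Result: (5s - 6)/[(s - 6)(s + 6)]


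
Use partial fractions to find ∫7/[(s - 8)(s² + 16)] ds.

Cover-up at s=8: P = 7/(8²+16) = 7/80. Coeff matching: Q = -7/80, R = -7/10. Decomposition: (7/80)/(s - 8) - ((7/80)s + 7/10)/(s² + 16). Integrate: linear → ln, quadratic → (1/2)ln + arctan: (7/80) ln|(s - 8)| - (7/160) ln(s² + 16) - (7/40) arctan(s/4) + C


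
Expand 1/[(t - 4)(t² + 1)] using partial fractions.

Cover-up at t = 4: A = 1/(4² + 1) = 1/17. Then B = -A = -1/17, C = -A·(0 + 4) = -4/17
Result: (1/17)/(t - 4) - ((1/17)t + 4/17)/(t² + 1)


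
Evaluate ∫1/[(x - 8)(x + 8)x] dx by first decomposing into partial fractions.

Cover-up: α = 1/128, β = 1/128, γ = -1/64. Decomposition: (1/128)/(x - 8) + (1/128)/(x + 8) - (1/64)/x. Integrate each term: (1/128) ln|(x - 8)| + (1/128) ln|(x + 8)| - (1/64) ln|x| + C


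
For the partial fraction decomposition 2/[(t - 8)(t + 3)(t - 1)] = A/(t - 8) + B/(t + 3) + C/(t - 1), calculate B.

Cover-up at t = -3: B = 2/[(-3 - 8)(-3 - 1)] = 2/[(-11)(-4)] = 2/44 = 1/22


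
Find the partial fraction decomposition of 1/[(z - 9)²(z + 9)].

Cover-up at z=-9: C = 1/(-9 - 9)² = 1/324. Cover-up at z=9: B = 1/(9 + 9) = 1/18. Comparing z² coeff: A = -C = -1/324
Result: (-1/324)/(z - 9) + (1/18)/(z - 9)² + (1/324)/(z + 9)


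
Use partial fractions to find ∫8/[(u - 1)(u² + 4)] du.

Cover-up at u=1: P = 8/(1²+4) = 8/5. Coeff matching: Q = -8/5, R = -8/5. Decomposition: (8/5)/(u - 1) - ((8/5)u + 8/5)/(u² + 4). Integrate: linear → ln, quadratic → (1/2)ln + arctan: (8/5) ln|(u - 1)| - (4/5) ln(u² + 4) - (4/5) arctan(u/2) + C


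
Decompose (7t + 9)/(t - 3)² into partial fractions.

(7t + 9) = α(t - 3) + β. At t = 3: β = 7·3 + 9 = 30. Coeff of t: α = 7
Result: 7/(t - 3) + 30/(t - 3)²


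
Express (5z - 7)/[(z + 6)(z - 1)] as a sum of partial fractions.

At z=-6: A = (5·(-6) - 7)/(-6 - 1) = 37/7. At z=1: B = (5·1 - 7)/(1 + 6) = -2/7
Result: (37/7)/(z + 6) - (2/7)/(z - 1)


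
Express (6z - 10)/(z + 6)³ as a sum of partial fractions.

(6z - 10) = A(z + 6)² + B(z + 6) + C. At z = -6: C = 6·(-6) - 10 = -46. Coefficients: A = 0, B = 6
Result: 6/(z + 6)² - 46/(z + 6)³


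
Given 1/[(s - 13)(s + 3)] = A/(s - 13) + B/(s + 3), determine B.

Cover-up at s = -3: B = 1/(-3 - 13) = -1/16


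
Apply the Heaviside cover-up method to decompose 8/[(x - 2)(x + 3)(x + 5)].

Cover (x - 2), x=2: A = 8/[(2 + 3)(2 + 5)] = 8/35. Cover (x + 3), x=-3: B = 8/[(-3 - 2)(-3 + 5)] = -4/5. Cover (x + 5), x=-5: C = 8/[(-5 - 2)(-5 + 3)] = 4/7.
Result: (8/35)/(x - 2) - (4/5)/(x + 3) + (4/7)/(x + 5)


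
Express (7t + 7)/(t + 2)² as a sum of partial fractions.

(7t + 7) = α(t + 2) + β. At t = -2: β = 7·(-2) + 7 = -7. Coeff of t: α = 7
Result: 7/(t + 2) - 7/(t + 2)²


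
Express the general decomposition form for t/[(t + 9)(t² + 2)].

Linear + irreducible quadratic: P/(t + 9) + (Qt + R)/(t² + 2)


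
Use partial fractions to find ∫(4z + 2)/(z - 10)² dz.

Decompose: α = 4, β = 4·10 + 2 = 42, so (4z + 2)/(z - 10)² = 4/(z - 10) + 42/(z - 10)². Integrate: ∫ α/(z - 10) dz = 4 ln|(z - 10)|; ∫ β/(z - 10)² dz = -42/(z - 10). Sum: 4 ln|(z - 10)| - 42/(z - 10) + C


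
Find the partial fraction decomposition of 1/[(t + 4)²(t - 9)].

Cover-up at t=9: R = 1/(9 + 4)² = 1/169. Cover-up at t=-4: Q = 1/(-4 - 9) = -1/13. Comparing t² coeff: P = -R = -1/169
Result: (-1/169)/(t + 4) - (1/13)/(t + 4)² + (1/169)/(t - 9)


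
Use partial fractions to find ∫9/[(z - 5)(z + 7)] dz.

Decompose: 9/[(z - 5)(z + 7)] = (3/4)/(z - 5) - (3/4)/(z + 7). Integrate each term: (3/4) ln|(z - 5)| - (3/4) ln|(z + 7)| + C


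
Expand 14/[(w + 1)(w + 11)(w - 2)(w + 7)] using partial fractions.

Using Heaviside cover-up: (-7/90)/(w + 1) - (7/260)/(w + 11) + (14/351)/(w - 2) + (7/108)/(w + 7)


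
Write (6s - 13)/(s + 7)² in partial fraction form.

(6s - 13) = P(s + 7) + Q. At s = -7: Q = 6·(-7) - 13 = -55. Coeff of s: P = 6
Result: 6/(s + 7) - 55/(s + 7)²


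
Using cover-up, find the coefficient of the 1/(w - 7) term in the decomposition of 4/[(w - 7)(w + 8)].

Cover (w - 7), set w=7: 4/((w + 8) at w=7) = 4/(15) = 4/15


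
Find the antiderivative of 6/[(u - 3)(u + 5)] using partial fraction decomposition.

Decompose: 6/[(u - 3)(u + 5)] = (3/4)/(u - 3) - (3/4)/(u + 5). Integrate each term: (3/4) ln|(u - 3)| - (3/4) ln|(u + 5)| + C


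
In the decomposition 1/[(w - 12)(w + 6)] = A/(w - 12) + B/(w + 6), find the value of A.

Cover-up at w = 12: A = 1/(12 + 6) = 1/18


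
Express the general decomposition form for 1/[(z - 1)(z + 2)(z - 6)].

Three distinct linear factors: P/(z - 1) + Q/(z + 2) + R/(z - 6)


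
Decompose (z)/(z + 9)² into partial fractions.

(z) = α(z + 9) + β. At z = -9: β = 1·(-9) + 0 = -9. Coeff of z: α = 1
Result: 1/(z + 9) - 9/(z + 9)²


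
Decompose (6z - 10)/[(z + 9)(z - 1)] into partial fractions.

At z=-9: A = (6·(-9) - 10)/(-9 - 1) = 32/5. At z=1: B = (6·1 - 10)/(1 + 9) = -2/5
Result: (32/5)/(z + 9) - (2/5)/(z - 1)


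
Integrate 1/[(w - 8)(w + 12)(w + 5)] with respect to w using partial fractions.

Cover-up: A = 1/260, B = 1/140, C = -1/91. Decomposition: (1/260)/(w - 8) + (1/140)/(w + 12) - (1/91)/(w + 5). Integrate each term: (1/260) ln|(w - 8)| + (1/140) ln|(w + 12)| - (1/91) ln|(w + 5)| + C


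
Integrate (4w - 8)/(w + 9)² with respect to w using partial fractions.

Decompose: α = 4, β = 4·(-9) - 8 = -44, so (4w - 8)/(w + 9)² = 4/(w + 9) - 44/(w + 9)². Integrate: ∫ α/(w + 9) dw = 4 ln|(w + 9)|; ∫ β/(w + 9)² dw = 44/(w + 9). Sum: 4 ln|(w + 9)| + 44/(w + 9) + C


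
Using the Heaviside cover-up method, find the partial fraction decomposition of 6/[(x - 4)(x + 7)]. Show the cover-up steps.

Cover (x - 4): set x=4, get A = 6/(4 + 7) = 6/11. Cover (x + 7): set x=-7, get B = 6/(-7 - 4) = -6/11.
Result: (6/11)/(x - 4) - (6/11)/(x + 7)


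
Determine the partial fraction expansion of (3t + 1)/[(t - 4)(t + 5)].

At t=4: α = (3·4 + 1)/(4 + 5) = 13/9. At t=-5: β = (3·(-5) + 1)/(-5 - 4) = 14/9
Result: (13/9)/(t - 4) + (14/9)/(t + 5)


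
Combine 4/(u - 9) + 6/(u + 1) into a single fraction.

Common denominator (u - 9)(u + 1). Numerator: 4(u + 1) + 6(u - 9) = (4u + 4) + (6u - 54) = 10u - 50
Result: (10u - 50)/[(u - 9)(u + 1)]


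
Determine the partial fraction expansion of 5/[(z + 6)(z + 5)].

5/(z + 6)(z + 5) = α/(z + 6) + β/(z + 5). α = 5/(-6 + 5) = -5, β = 5/(-5 + 6) = 5
Result: -5/(z + 6) + 5/(z + 5)


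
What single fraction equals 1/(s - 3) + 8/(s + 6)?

Common denominator (s - 3)(s + 6). Numerator: 1(s + 6) + 8(s - 3) = (s + 6) + (8s - 24) = 9s - 18
Result: (9s - 18)/[(s - 3)(s + 6)]


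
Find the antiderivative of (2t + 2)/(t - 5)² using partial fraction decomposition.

Decompose: α = 2, β = 2·5 + 2 = 12, so (2t + 2)/(t - 5)² = 2/(t - 5) + 12/(t - 5)². Integrate: ∫ α/(t - 5) dt = 2 ln|(t - 5)|; ∫ β/(t - 5)² dt = -12/(t - 5). Sum: 2 ln|(t - 5)| - 12/(t - 5) + C


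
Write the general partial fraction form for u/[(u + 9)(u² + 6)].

Linear + irreducible quadratic: P/(u + 9) + (Qu + R)/(u² + 6)


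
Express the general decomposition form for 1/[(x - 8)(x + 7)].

Distinct linear factors: α/(x - 8) + β/(x + 7)


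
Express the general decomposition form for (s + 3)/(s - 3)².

Repeated linear factor: α/(s - 3) + β/(s - 3)²


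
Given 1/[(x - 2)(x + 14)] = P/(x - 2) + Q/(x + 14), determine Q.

Cover-up at x = -14: Q = 1/(-14 - 2) = -1/16


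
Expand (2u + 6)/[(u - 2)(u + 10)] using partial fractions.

At u=2: A = (2·2 + 6)/(2 + 10) = 5/6. At u=-10: B = (2·(-10) + 6)/(-10 - 2) = 7/6
Result: (5/6)/(u - 2) + (7/6)/(u + 10)


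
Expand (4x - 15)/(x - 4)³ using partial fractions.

(4x - 15) = α(x - 4)² + β(x - 4) + γ. At x = 4: γ = 4·4 - 15 = 1. Coefficients: α = 0, β = 4
Result: 4/(x - 4)² + 1/(x - 4)³


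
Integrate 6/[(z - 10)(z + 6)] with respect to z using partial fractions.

Decompose: 6/[(z - 10)(z + 6)] = (3/8)/(z - 10) - (3/8)/(z + 6). Integrate each term: (3/8) ln|(z - 10)| - (3/8) ln|(z + 6)| + C


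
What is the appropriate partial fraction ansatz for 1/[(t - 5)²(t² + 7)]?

Repeated linear + quadratic: α/(t - 5) + β/(t - 5)² + (γt + δ)/(t² + 7)


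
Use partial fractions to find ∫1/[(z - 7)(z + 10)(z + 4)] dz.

Cover-up: P = 1/187, Q = 1/102, R = -1/66. Decomposition: (1/187)/(z - 7) + (1/102)/(z + 10) - (1/66)/(z + 4). Integrate each term: (1/187) ln|(z - 7)| + (1/102) ln|(z + 10)| - (1/66) ln|(z + 4)| + C


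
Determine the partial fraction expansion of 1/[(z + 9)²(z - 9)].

Cover-up at z=9: R = 1/(9 + 9)² = 1/324. Cover-up at z=-9: Q = 1/(-9 - 9) = -1/18. Comparing z² coeff: P = -R = -1/324
Result: (-1/324)/(z + 9) - (1/18)/(z + 9)² + (1/324)/(z - 9)


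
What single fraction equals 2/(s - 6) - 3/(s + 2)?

Common denominator (s - 6)(s + 2). Numerator: 2(s + 2) - 3(s - 6) = (2s + 4) - (3s - 18) = -s + 22
Result: (-s + 22)/[(s - 6)(s + 2)]


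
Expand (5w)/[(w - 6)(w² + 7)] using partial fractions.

At w=6: A = (5·6 + 0)/(6² + 7) = 30/43. B = -A = -30/43, C = 5 - 6·A = 35/43
Result: (30/43)/(w - 6) - ((30/43)w - 35/43)/(w² + 7)


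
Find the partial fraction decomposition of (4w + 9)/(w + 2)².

(4w + 9) = P(w + 2) + Q. At w = -2: Q = 4·(-2) + 9 = 1. Coeff of w: P = 4
Result: 4/(w + 2) + 1/(w + 2)²


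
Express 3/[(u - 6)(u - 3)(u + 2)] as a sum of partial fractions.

Using cover-up method: α = 1/8, β = -1/5, γ = 3/40
Result: (1/8)/(u - 6) - (1/5)/(u - 3) + (3/40)/(u + 2)


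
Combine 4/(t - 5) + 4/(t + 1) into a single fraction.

Common denominator (t - 5)(t + 1). Numerator: 4(t + 1) + 4(t - 5) = (4t + 4) + (4t - 20) = 8t - 16
Result: (8t - 16)/[(t - 5)(t + 1)]


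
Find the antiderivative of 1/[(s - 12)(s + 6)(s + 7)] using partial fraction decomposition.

Cover-up: P = 1/342, Q = -1/18, R = 1/19. Decomposition: (1/342)/(s - 12) - (1/18)/(s + 6) + (1/19)/(s + 7). Integrate each term: (1/342) ln|(s - 12)| - (1/18) ln|(s + 6)| + (1/19) ln|(s + 7)| + C


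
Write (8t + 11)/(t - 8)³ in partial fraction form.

(8t + 11) = P(t - 8)² + Q(t - 8) + R. At t = 8: R = 8·8 + 11 = 75. Coefficients: P = 0, Q = 8
Result: 8/(t - 8)² + 75/(t - 8)³


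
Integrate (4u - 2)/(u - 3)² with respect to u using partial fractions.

Decompose: α = 4, β = 4·3 - 2 = 10, so (4u - 2)/(u - 3)² = 4/(u - 3) + 10/(u - 3)². Integrate: ∫ α/(u - 3) du = 4 ln|(u - 3)|; ∫ β/(u - 3)² du = -10/(u - 3). Sum: 4 ln|(u - 3)| - 10/(u - 3) + C


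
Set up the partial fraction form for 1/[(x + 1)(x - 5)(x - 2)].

Three distinct linear factors: P/(x + 1) + Q/(x - 5) + R/(x - 2)


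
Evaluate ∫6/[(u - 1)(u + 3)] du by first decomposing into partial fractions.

Decompose: 6/[(u - 1)(u + 3)] = (3/2)/(u - 1) - (3/2)/(u + 3). Integrate each term: (3/2) ln|(u - 1)| - (3/2) ln|(u + 3)| + C


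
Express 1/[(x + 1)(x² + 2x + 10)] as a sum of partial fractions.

Cover-up at x = -1: A = 1/((-1)² + 2·(-1) + 10) = 1/9. Then B = -A = -1/9, C = -A·(2 - 1) = -1/9
Result: (1/9)/(x + 1) - ((1/9)x + 1/9)/(x² + 2x + 10)


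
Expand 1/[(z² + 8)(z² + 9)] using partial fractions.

Coefficient matching gives α = γ = 0, β = 1/(9-8) = 1, δ = -β = -1
Result: 1/(z² + 8) - 1/(z² + 9)


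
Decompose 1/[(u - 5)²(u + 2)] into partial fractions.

Cover-up at u=-2: C = 1/(-2 - 5)² = 1/49. Cover-up at u=5: B = 1/(5 + 2) = 1/7. Comparing u² coeff: A = -C = -1/49
Result: (-1/49)/(u - 5) + (1/7)/(u - 5)² + (1/49)/(u + 2)


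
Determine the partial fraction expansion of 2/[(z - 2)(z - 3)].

2/(z - 2)(z - 3) = A/(z - 2) + B/(z - 3). A = 2/(2 - 3) = -2, B = 2/(3 - 2) = 2
Result: -2/(z - 2) + 2/(z - 3)


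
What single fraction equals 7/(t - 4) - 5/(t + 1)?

Common denominator (t - 4)(t + 1). Numerator: 7(t + 1) - 5(t - 4) = (7t + 7) - (5t - 20) = 2t + 27
Result: (2t + 27)/[(t - 4)(t + 1)]


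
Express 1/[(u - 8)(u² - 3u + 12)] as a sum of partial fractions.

Cover-up at u = 8: P = 1/(8² - 3·8 + 12) = 1/52. Then Q = -P = -1/52, R = -P·(-3 + 8) = -5/52
Result: (1/52)/(u - 8) - ((1/52)u + 5/52)/(u² - 3u + 12)


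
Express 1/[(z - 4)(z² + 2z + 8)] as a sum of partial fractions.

Cover-up at z = 4: P = 1/(4² + 2·4 + 8) = 1/32. Then Q = -P = -1/32, R = -P·(2 + 4) = -3/16
Result: (1/32)/(z - 4) - ((1/32)z + 3/16)/(z² + 2z + 8)


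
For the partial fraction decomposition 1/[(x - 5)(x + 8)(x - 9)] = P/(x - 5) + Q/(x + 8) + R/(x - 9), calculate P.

Cover-up at x = 5: P = 1/[(5 + 8)(5 - 9)] = 1/[(13)(-4)] = -1/52


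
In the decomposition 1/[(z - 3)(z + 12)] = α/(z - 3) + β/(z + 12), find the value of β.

Cover-up at z = -12: β = 1/(-12 - 3) = -1/15


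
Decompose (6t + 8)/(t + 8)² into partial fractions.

(6t + 8) = α(t + 8) + β. At t = -8: β = 6·(-8) + 8 = -40. Coeff of t: α = 6
Result: 6/(t + 8) - 40/(t + 8)²


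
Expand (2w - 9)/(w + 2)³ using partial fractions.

(2w - 9) = P(w + 2)² + Q(w + 2) + R. At w = -2: R = 2·(-2) - 9 = -13. Coefficients: P = 0, Q = 2
Result: 2/(w + 2)² - 13/(w + 2)³


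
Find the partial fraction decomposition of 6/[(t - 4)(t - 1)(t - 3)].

Using cover-up method: A = 2, B = 1, C = -3
Result: 2/(t - 4) + 1/(t - 1) - 3/(t - 3)


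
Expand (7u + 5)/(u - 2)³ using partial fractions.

(7u + 5) = A(u - 2)² + B(u - 2) + C. At u = 2: C = 7·2 + 5 = 19. Coefficients: A = 0, B = 7
Result: 7/(u - 2)² + 19/(u - 2)³


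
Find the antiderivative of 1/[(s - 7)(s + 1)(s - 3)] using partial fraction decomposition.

Cover-up: A = 1/32, B = 1/32, C = -1/16. Decomposition: (1/32)/(s - 7) + (1/32)/(s + 1) - (1/16)/(s - 3). Integrate each term: (1/32) ln|(s - 7)| + (1/32) ln|(s + 1)| - (1/16) ln|(s - 3)| + C


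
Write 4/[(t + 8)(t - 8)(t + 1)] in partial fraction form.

Using cover-up method: A = 1/28, B = 1/36, C = -4/63
Result: (1/28)/(t + 8) + (1/36)/(t - 8) - (4/63)/(t + 1)


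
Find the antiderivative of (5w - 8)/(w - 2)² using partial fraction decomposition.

Decompose: P = 5, Q = 5·2 - 8 = 2, so (5w - 8)/(w - 2)² = 5/(w - 2) + 2/(w - 2)². Integrate: ∫ P/(w - 2) dw = 5 ln|(w - 2)|; ∫ Q/(w - 2)² dw = -2/(w - 2). Sum: 5 ln|(w - 2)| - 2/(w - 2) + C


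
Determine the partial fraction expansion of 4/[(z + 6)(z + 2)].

4/(z + 6)(z + 2) = A/(z + 6) + B/(z + 2). A = 4/(-6 + 2) = -1, B = 4/(-2 + 6) = 1
Result: -1/(z + 6) + 1/(z + 2)


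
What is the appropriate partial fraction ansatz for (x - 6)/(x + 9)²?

Repeated linear factor: A/(x + 9) + B/(x + 9)²


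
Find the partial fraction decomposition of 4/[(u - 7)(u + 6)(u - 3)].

Using cover-up method: A = 1/13, B = 4/117, C = -1/9
Result: (1/13)/(u - 7) + (4/117)/(u + 6) - (1/9)/(u - 3)


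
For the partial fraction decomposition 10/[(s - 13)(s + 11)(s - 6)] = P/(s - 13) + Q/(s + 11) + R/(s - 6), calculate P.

Cover-up at s = 13: P = 10/[(13 + 11)(13 - 6)] = 10/[(24)(7)] = 10/168 = 5/84


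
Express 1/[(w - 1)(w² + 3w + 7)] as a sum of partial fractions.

Cover-up at w = 1: α = 1/(1² + 3·1 + 7) = 1/11. Then β = -α = -1/11, γ = -α·(3 + 1) = -4/11
Result: (1/11)/(w - 1) - ((1/11)w + 4/11)/(w² + 3w + 7)


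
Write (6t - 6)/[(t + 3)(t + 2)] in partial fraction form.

At t=-3: A = (6·(-3) - 6)/(-3 + 2) = 24. At t=-2: B = (6·(-2) - 6)/(-2 + 3) = -18
Result: 24/(t + 3) - 18/(t + 2)


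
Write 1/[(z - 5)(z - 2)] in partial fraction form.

1/(z - 5)(z - 2) = α/(z - 5) + β/(z - 2). α = 1/(5 - 2) = 1/3, β = 1/(2 - 5) = -1/3
Result: (1/3)/(z - 5) - (1/3)/(z - 2)


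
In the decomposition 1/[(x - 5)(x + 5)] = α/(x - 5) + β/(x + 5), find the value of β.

Cover-up at x = -5: β = 1/(-5 - 5) = -1/10


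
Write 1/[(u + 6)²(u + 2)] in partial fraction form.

Cover-up at u=-2: γ = 1/(-2 + 6)² = 1/16. Cover-up at u=-6: β = 1/(-6 + 2) = -1/4. Comparing u² coeff: α = -γ = -1/16
Result: (-1/16)/(u + 6) - (1/4)/(u + 6)² + (1/16)/(u + 2)


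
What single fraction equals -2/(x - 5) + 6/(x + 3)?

Common denominator (x - 5)(x + 3). Numerator: -2(x + 3) + 6(x - 5) = (-2x - 6) + (6x - 30) = 4x - 36
Result: (4x - 36)/[(x - 5)(x + 3)]


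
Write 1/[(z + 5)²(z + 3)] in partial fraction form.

Cover-up at z=-3: γ = 1/(-3 + 5)² = 1/4. Cover-up at z=-5: β = 1/(-5 + 3) = -1/2. Comparing z² coeff: α = -γ = -1/4
Result: (-1/4)/(z + 5) - (1/2)/(z + 5)² + (1/4)/(z + 3)


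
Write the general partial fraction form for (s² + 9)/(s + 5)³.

Repeated linear factor (power 3): α/(s + 5) + β/(s + 5)² + γ/(s + 5)³


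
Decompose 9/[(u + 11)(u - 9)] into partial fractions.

9/(u + 11)(u - 9) = A/(u + 11) + B/(u - 9). A = 9/(-11 - 9) = -9/20, B = 9/(9 + 11) = 9/20
Result: (-9/20)/(u + 11) + (9/20)/(u - 9)


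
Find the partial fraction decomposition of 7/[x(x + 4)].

7/x(x + 4) = P/x + Q/(x + 4). P = 7/(0 + 4) = 7/4, Q = 7/(-4 - 0) = -7/4
Result: (7/4)/x - (7/4)/(x + 4)


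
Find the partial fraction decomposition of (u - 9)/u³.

(u - 9) = Au² + Bu + C. At u = 0: C = 1·0 - 9 = -9. Coefficients: A = 0, B = 1
Result: 1/u² - 9/u³


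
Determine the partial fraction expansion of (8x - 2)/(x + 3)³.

(8x - 2) = P(x + 3)² + Q(x + 3) + R. At x = -3: R = 8·(-3) - 2 = -26. Coefficients: P = 0, Q = 8
Result: 8/(x + 3)² - 26/(x + 3)³


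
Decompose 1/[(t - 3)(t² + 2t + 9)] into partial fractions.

Cover-up at t = 3: P = 1/(3² + 2·3 + 9) = 1/24. Then Q = -P = -1/24, R = -P·(2 + 3) = -5/24
Result: (1/24)/(t - 3) - ((1/24)t + 5/24)/(t² + 2t + 9)


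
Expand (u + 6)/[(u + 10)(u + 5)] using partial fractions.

At u=-10: A = (1·(-10) + 6)/(-10 + 5) = 4/5. At u=-5: B = (1·(-5) + 6)/(-5 + 10) = 1/5
Result: (4/5)/(u + 10) + (1/5)/(u + 5)


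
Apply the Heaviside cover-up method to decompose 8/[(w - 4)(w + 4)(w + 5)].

Cover (w - 4), w=4: α = 8/[(4 + 4)(4 + 5)] = 1/9. Cover (w + 4), w=-4: β = 8/[(-4 - 4)(-4 + 5)] = -1. Cover (w + 5), w=-5: γ = 8/[(-5 - 4)(-5 + 4)] = 8/9.
Result: (1/9)/(w - 4) - 1/(w + 4) + (8/9)/(w + 5)


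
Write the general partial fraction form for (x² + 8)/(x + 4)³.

Repeated linear factor (power 3): A/(x + 4) + B/(x + 4)² + C/(x + 4)³


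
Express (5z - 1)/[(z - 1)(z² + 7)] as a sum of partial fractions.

At z=1: A = (5·1 - 1)/(1² + 7) = 1/2. B = -A = -1/2, C = 5 - 1·A = 9/2
Result: (1/2)/(z - 1) - ((1/2)z - 9/2)/(z² + 7)


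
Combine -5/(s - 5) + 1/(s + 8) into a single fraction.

Common denominator (s - 5)(s + 8). Numerator: -5(s + 8) + 1(s - 5) = (-5s - 40) + (s - 5) = -4s - 45
Result: (-4s - 45)/[(s - 5)(s + 8)]


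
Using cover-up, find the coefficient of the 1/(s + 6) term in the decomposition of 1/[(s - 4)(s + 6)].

Cover (s + 6), set s=-6: 1/((s - 4) at s=-6) = 1/(-10) = -1/10


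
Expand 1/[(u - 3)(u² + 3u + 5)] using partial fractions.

Cover-up at u = 3: A = 1/(3² + 3·3 + 5) = 1/23. Then B = -A = -1/23, C = -A·(3 + 3) = -6/23
Result: (1/23)/(u - 3) - ((1/23)u + 6/23)/(u² + 3u + 5)


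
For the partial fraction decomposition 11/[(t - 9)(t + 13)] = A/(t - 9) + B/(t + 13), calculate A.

Cover-up at t = 9: A = 11/(9 + 13) = 11/22 = 1/2


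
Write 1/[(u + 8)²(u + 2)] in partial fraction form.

Cover-up at u=-2: γ = 1/(-2 + 8)² = 1/36. Cover-up at u=-8: β = 1/(-8 + 2) = -1/6. Comparing u² coeff: α = -γ = -1/36
Result: (-1/36)/(u + 8) - (1/6)/(u + 8)² + (1/36)/(u + 2)


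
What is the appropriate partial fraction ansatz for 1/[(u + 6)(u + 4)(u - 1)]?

Three distinct linear factors: P/(u + 6) + Q/(u + 4) + R/(u - 1)


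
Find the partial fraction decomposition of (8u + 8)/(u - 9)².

(8u + 8) = P(u - 9) + Q. At u = 9: Q = 8·9 + 8 = 80. Coeff of u: P = 8
Result: 8/(u - 9) + 80/(u - 9)²


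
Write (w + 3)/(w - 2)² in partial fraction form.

(w + 3) = P(w - 2) + Q. At w = 2: Q = 1·2 + 3 = 5. Coeff of w: P = 1
Result: 1/(w - 2) + 5/(w - 2)²


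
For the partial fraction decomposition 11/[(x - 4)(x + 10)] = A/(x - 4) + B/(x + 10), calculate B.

Cover-up at x = -10: B = 11/(-10 - 4) = -11/14


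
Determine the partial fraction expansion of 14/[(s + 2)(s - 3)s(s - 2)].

Using Heaviside cover-up: (-7/20)/(s + 2) + (14/15)/(s - 3) + (7/6)/s - (7/4)/(s - 2)


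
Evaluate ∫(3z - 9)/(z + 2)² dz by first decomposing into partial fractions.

Decompose: A = 3, B = 3·(-2) - 9 = -15, so (3z - 9)/(z + 2)² = 3/(z + 2) - 15/(z + 2)². Integrate: ∫ A/(z + 2) dz = 3 ln|(z + 2)|; ∫ B/(z + 2)² dz = 15/(z + 2). Sum: 3 ln|(z + 2)| + 15/(z + 2) + C


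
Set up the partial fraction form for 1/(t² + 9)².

Repeated quadratic factor: (Pt + Q)/(t² + 9) + (Rt + S)/(t² + 9)²


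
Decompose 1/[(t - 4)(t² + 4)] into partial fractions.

Cover-up at t = 4: α = 1/(4² + 4) = 1/20. Then β = -α = -1/20, γ = -α·(0 + 4) = -1/5
Result: (1/20)/(t - 4) - ((1/20)t + 1/5)/(t² + 4)


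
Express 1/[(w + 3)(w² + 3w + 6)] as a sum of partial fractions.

Cover-up at w = -3: P = 1/((-3)² + 3·(-3) + 6) = 1/6. Then Q = -P = -1/6, R = -P·(3 - 3) = 0
Result: (1/6)/(w + 3) - ((1/6)w)/(w² + 3w + 6)


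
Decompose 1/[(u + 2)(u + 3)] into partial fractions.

1/(u + 2)(u + 3) = A/(u + 2) + B/(u + 3). A = 1/(-2 + 3) = 1, B = 1/(-3 + 2) = -1
Result: 1/(u + 2) - 1/(u + 3)


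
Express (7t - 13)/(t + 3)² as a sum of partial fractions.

(7t - 13) = P(t + 3) + Q. At t = -3: Q = 7·(-3) - 13 = -34. Coeff of t: P = 7
Result: 7/(t + 3) - 34/(t + 3)²


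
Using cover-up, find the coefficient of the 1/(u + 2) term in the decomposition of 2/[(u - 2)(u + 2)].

Cover (u + 2), set u=-2: 2/((u - 2) at u=-2) = 2/(-4) = -1/2


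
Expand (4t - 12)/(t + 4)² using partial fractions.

(4t - 12) = A(t + 4) + B. At t = -4: B = 4·(-4) - 12 = -28. Coeff of t: A = 4
Result: 4/(t + 4) - 28/(t + 4)²


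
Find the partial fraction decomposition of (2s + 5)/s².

(2s + 5) = αs + β. At s = 0: β = 2·0 + 5 = 5. Coeff of s: α = 2
Result: 2/s + 5/s²


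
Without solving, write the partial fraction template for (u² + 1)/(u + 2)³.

Repeated linear factor (power 3): α/(u + 2) + β/(u + 2)² + γ/(u + 2)³


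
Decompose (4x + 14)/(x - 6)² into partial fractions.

(4x + 14) = A(x - 6) + B. At x = 6: B = 4·6 + 14 = 38. Coeff of x: A = 4
Result: 4/(x - 6) + 38/(x - 6)²


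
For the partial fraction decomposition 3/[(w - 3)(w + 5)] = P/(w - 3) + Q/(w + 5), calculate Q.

Cover-up at w = -5: Q = 3/(-5 - 3) = -3/8


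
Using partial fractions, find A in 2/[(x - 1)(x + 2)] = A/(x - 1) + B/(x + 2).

Cover-up at x = 1: A = 2/(1 + 2) = 2/3


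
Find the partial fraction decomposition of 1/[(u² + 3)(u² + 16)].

Coefficient matching gives P = R = 0, Q = 1/(16-3) = 1/13, S = -Q = -1/13
Result: (1/13)/(u² + 3) - (1/13)/(u² + 16)


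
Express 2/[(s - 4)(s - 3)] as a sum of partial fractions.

2/(s - 4)(s - 3) = α/(s - 4) + β/(s - 3). α = 2/(4 - 3) = 2, β = 2/(3 - 4) = -2
Result: 2/(s - 4) - 2/(s - 3)


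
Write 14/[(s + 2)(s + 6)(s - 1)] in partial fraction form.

Using cover-up method: A = -7/6, B = 1/2, C = 2/3
Result: (-7/6)/(s + 2) + (1/2)/(s + 6) + (2/3)/(s - 1)


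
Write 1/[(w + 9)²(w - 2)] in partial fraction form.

Cover-up at w=2: C = 1/(2 + 9)² = 1/121. Cover-up at w=-9: B = 1/(-9 - 2) = -1/11. Comparing w² coeff: A = -C = -1/121
Result: (-1/121)/(w + 9) - (1/11)/(w + 9)² + (1/121)/(w - 2)


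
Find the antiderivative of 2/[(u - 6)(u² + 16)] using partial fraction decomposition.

Cover-up at u=6: α = 2/(6²+16) = 1/26. Coeff matching: β = -1/26, γ = -3/13. Decomposition: (1/26)/(u - 6) - ((1/26)u + 3/13)/(u² + 16). Integrate: linear → ln, quadratic → (1/2)ln + arctan: (1/26) ln|(u - 6)| - (1/52) ln(u² + 16) - (3/52) arctan(u/4) + C


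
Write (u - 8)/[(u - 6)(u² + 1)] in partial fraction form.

At u=6: P = (1·6 - 8)/(6² + 1) = -2/37. Q = -P = 2/37, R = 1 - 6·P = 49/37
Result: (-2/37)/(u - 6) + ((2/37)u + 49/37)/(u² + 1)


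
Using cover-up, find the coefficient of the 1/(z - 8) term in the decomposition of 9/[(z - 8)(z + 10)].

Cover (z - 8), set z=8: 9/((z + 10) at z=8) = 9/(18) = 1/2


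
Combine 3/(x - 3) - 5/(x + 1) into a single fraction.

Common denominator (x - 3)(x + 1). Numerator: 3(x + 1) - 5(x - 3) = (3x + 3) - (5x - 15) = -2x + 18
Result: (-2x + 18)/[(x - 3)(x + 1)]


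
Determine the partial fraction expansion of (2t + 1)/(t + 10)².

(2t + 1) = A(t + 10) + B. At t = -10: B = 2·(-10) + 1 = -19. Coeff of t: A = 2
Result: 2/(t + 10) - 19/(t + 10)²


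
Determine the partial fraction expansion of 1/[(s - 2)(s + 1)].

1/(s - 2)(s + 1) = A/(s - 2) + B/(s + 1). A = 1/(2 + 1) = 1/3, B = 1/(-1 - 2) = -1/3
Result: (1/3)/(s - 2) - (1/3)/(s + 1)


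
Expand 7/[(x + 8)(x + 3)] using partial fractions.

7/(x + 8)(x + 3) = α/(x + 8) + β/(x + 3). α = 7/(-8 + 3) = -7/5, β = 7/(-3 + 8) = 7/5
Result: (-7/5)/(x + 8) + (7/5)/(x + 3)


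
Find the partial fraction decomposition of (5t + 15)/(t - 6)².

(5t + 15) = A(t - 6) + B. At t = 6: B = 5·6 + 15 = 45. Coeff of t: A = 5
Result: 5/(t - 6) + 45/(t - 6)²


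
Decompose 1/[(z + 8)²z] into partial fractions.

Cover-up at z=0: C = 1/(0 + 8)² = 1/64. Cover-up at z=-8: B = 1/(-8 - 0) = -1/8. Comparing z² coeff: A = -C = -1/64
Result: (-1/64)/(z + 8) - (1/8)/(z + 8)² + (1/64)/z


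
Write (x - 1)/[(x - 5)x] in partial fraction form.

At x=5: α = (1·5 - 1)/(5 - 0) = 4/5. At x=0: β = (1·0 - 1)/(0 - 5) = 1/5
Result: (4/5)/(x - 5) + (1/5)/x


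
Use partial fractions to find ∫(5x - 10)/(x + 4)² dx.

Decompose: A = 5, B = 5·(-4) - 10 = -30, so (5x - 10)/(x + 4)² = 5/(x + 4) - 30/(x + 4)². Integrate: ∫ A/(x + 4) dx = 5 ln|(x + 4)|; ∫ B/(x + 4)² dx = 30/(x + 4). Sum: 5 ln|(x + 4)| + 30/(x + 4) + C


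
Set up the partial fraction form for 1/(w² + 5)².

Repeated quadratic factor: (Pw + Q)/(w² + 5) + (Rw + S)/(w² + 5)²
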